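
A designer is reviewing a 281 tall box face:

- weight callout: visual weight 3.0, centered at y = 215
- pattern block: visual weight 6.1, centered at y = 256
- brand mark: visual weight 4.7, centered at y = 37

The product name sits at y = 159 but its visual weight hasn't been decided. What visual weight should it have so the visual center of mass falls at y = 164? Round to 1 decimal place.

Existing Σw = 13.8 (3.0 + 6.1 + 4.7); existing moment 3.0·215 + 6.1·256 + 4.7·37 = 2380.5.
Set Σw·y/Σw = 164: (2380.5 + 159w) = 164·(13.8 + w).
Rearranging, w·(159 − 164) = 164·13.8 − 2380.5 = -117.3, so w ≈ -117.3/-5 = 23.46.

w ≈ 23.5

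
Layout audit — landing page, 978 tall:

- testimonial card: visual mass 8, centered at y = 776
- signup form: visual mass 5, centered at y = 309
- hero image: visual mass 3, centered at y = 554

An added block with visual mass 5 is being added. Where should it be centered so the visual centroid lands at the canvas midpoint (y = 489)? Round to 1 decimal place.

y ≈ 170.8

New total weight: (8 + 5 + 3) + 5 = 21.
y: need Σw·y = 21·489 = 10269. Existing = 8·776 + 5·309 + 3·554 = 9415. Remainder 854 / 5 ≈ 170.80.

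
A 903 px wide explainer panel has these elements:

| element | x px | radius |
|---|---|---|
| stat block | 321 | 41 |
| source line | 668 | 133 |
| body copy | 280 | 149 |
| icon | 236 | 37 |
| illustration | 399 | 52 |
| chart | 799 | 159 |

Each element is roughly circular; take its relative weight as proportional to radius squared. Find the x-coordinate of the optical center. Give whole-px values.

x ≈ 566

r² weights: stat block 41² = 1681, source line 133² = 17689, body copy 149² = 22201, icon 37² = 1369, illustration 52² = 2704, chart 159² = 25281. Total = 70925.
x-moment: 1681·321 + 17689·668 + 22201·280 + 1369·236 + 2704·399 + 25281·799 = 40173632; centroid 40173632/70925 ≈ 566.42.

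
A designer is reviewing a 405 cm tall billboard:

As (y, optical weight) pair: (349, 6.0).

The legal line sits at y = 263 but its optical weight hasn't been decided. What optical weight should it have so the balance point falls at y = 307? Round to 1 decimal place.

Known: weight 6.0 with moment 6.0·349 = 2094.0.
For the centroid to hit 307: (2094.0 + w·263) / (6.0 + w) = 307.
So w = (307·6.0 − 2094.0)/(263 − 307) = -252.0/-44 ≈ 5.73.

w ≈ 5.7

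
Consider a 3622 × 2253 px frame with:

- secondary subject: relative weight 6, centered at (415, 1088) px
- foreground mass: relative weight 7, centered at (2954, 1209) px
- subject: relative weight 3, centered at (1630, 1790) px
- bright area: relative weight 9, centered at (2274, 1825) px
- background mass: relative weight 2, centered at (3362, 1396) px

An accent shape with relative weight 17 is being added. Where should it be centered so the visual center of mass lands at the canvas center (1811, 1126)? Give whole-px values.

New total weight: (6 + 7 + 3 + 9 + 2) + 17 = 44.
x: need Σw·x = 44·1811 = 79684. Existing = 6·415 + 7·2954 + 3·1630 + 9·2274 + 2·3362 = 55248. Remainder 24436 / 17 ≈ 1437.41.
y: need Σw·y = 44·1126 = 49544. Existing = 6·1088 + 7·1209 + 3·1790 + 9·1825 + 2·1396 = 39578. Remainder 9966 / 17 ≈ 586.24.

(1437, 586)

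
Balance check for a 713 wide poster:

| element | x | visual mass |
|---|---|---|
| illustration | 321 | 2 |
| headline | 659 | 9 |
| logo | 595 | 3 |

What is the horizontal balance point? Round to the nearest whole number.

Σw = 2 + 9 + 3 = 14.
Σw·x = 2·321 + 9·659 + 3·595 = 8358, so x̄ = 8358/14 ≈ 597.00.

x ≈ 597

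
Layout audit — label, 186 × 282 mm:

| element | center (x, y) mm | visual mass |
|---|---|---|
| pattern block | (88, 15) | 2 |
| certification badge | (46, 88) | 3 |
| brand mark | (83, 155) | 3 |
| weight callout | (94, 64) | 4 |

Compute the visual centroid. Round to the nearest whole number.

(78, 85)

Total weight = 2 + 3 + 3 + 4 = 12.
Σw·x = 2·88 + 3·46 + 3·83 + 4·94 = 939, so x̄ = 939/12 ≈ 78.25.
Σw·y = 2·15 + 3·88 + 3·155 + 4·64 = 1015, so ȳ = 1015/12 ≈ 84.58.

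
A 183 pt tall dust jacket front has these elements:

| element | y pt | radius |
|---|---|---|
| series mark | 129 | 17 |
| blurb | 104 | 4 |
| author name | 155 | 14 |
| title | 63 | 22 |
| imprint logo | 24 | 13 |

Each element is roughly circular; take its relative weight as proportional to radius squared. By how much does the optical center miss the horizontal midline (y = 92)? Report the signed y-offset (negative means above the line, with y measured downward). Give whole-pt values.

Weights ∝ r²: series mark 17² = 289, blurb 4² = 16, author name 14² = 196, title 22² = 484, imprint logo 13² = 169; Σw = 1154.
Σw·y = 289·129 + 16·104 + 196·155 + 484·63 + 169·24 = 103873, so ȳ = 103873/1154 ≈ 90.01.
Difference: 90.01 − 92 ≈ -1.99.

≈ -2 pt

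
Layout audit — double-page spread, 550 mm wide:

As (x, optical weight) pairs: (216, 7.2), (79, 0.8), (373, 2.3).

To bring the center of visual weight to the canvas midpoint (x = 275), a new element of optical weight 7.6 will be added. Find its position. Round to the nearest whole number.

After adding the new element, total weight = 7.2 + 0.8 + 2.3 + 7.6 = 17.9.
x: target moment 17.9×275 = 4922.5; current 7.2·216 + 0.8·79 + 2.3·373 = 2476.3; the new element supplies 2446.2, so x = 2446.2/7.6 ≈ 321.87.

x ≈ 322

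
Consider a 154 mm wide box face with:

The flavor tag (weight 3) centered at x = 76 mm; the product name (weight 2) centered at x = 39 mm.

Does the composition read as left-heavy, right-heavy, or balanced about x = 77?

left-heavy

Σw = 3 + 2 = 5.
x: (3·76 + 2·39) / 5 = 306 / 5 ≈ 61.20
61.2 vs midline 77 → left-heavy.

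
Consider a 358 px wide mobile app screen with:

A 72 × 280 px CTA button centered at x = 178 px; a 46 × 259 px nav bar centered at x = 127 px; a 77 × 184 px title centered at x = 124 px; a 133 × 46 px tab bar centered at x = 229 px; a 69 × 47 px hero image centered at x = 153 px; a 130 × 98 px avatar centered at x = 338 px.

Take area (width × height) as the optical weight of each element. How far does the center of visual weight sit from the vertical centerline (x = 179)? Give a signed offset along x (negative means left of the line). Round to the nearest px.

Taking area as weight: CTA button 72·280 = 20160, nav bar 46·259 = 11914, title 77·184 = 14168, tab bar 133·46 = 6118, hero image 69·47 = 3243, avatar 130·98 = 12740. Sum 68343.
x-moment: 20160·178 + 11914·127 + 14168·124 + 6118·229 + 3243·153 + 12740·338 = 13061711; centroid 13061711/68343 ≈ 191.12.
Offset from x = 179: 191.12 − 179 ≈ 12.12.

≈ 12 px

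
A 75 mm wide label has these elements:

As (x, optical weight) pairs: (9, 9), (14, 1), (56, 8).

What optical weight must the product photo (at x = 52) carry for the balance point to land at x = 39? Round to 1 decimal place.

Fixed elements: Σw = 9 + 1 + 8 = 18, Σw·x = 9·9 + 1·14 + 8·56 = 543.
Set Σw·x/Σw = 39: (543 + 52w) = 39·(18 + w).
So w = (39·18 − 543)/(52 − 39) = 159/13 ≈ 12.23.

w ≈ 12.2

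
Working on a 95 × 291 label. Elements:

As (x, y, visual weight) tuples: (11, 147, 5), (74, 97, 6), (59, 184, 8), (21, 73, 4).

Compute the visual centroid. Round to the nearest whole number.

Weights sum to 5 + 6 + 8 + 4 = 23.
x-moment: 5·11 + 6·74 + 8·59 + 4·21 = 1055; centroid 1055/23 ≈ 45.87.
y-moment: 5·147 + 6·97 + 8·184 + 4·73 = 3081; centroid 3081/23 ≈ 133.96.

(46, 134)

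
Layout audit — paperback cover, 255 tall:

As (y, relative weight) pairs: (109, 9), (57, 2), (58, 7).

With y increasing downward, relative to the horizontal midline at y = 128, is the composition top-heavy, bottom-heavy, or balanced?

Σw = 9 + 2 + 7 = 18.
y: (9·109 + 2·57 + 7·58) / 18 = 1501 / 18 ≈ 83.39
Since 83.4 is above (smaller y than) 128, the composition reads top-heavy.

top-heavy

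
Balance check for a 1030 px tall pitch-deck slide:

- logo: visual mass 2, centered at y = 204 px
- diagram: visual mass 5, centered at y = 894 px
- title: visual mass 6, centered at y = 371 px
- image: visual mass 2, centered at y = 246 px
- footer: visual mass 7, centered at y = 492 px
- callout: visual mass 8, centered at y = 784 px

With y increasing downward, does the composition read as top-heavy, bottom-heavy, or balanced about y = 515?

bottom-heavy

Total weight = 2 + 5 + 6 + 2 + 7 + 8 = 30.
y: moment 17312 / weight 30 ≈ 577.07
577.1 lies below (larger y than) the midline 515, so the layout is bottom-heavy.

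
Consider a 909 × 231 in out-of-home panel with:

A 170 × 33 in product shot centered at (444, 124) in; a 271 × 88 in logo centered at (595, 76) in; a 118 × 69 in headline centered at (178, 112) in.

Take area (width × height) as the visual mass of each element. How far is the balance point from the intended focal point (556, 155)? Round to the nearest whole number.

Areas → weights: product shot 170·33 = 5610, logo 271·88 = 23848, headline 118·69 = 8142; Σw = 37600.
x-moment: 5610·444 + 23848·595 + 8142·178 = 18129676; centroid 18129676/37600 ≈ 482.17.
y-moment: 5610·124 + 23848·76 + 8142·112 = 3419992; centroid 3419992/37600 ≈ 90.96.
Relative to (556, 155): Δ = (-73.83, -64.04); |Δ| = √(-73.83² + -64.04²) ≈ 97.73.

≈ 98 in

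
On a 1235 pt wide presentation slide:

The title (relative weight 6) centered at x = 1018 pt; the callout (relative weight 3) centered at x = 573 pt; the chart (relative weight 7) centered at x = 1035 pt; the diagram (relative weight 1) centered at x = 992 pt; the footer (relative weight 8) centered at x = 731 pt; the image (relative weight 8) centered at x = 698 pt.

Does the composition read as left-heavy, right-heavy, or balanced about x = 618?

Weights sum to 6 + 3 + 7 + 1 + 8 + 8 = 33.
x-moment: 6·1018 + 3·573 + 7·1035 + 1·992 + 8·731 + 8·698 = 27496; centroid 27496/33 ≈ 833.21.
833.2 vs midline 618 → right-heavy.

right-heavy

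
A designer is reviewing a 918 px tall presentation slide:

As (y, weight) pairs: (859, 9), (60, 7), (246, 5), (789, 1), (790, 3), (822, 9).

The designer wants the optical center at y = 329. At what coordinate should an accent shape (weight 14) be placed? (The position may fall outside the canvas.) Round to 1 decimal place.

With the accent shape, Σw becomes 9 + 7 + 5 + 1 + 3 + 9 + 14 = 48.
y: need Σw·y = 48·329 = 15792. Existing = 9·859 + 7·60 + 5·246 + 1·789 + 3·790 + 9·822 = 19938. Remainder -4146 / 14 ≈ -296.14.

y ≈ -296.1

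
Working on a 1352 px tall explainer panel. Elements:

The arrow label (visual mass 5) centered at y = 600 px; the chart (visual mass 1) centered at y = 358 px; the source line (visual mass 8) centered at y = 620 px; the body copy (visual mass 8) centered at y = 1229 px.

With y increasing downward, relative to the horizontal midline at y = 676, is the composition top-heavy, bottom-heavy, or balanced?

bottom-heavy

Total weight = 5 + 1 + 8 + 8 = 22.
Σw·y = 5·600 + 1·358 + 8·620 + 8·1229 = 18150, so ȳ = 18150/22 ≈ 825.00.
825.0 vs midline 676 → bottom-heavy.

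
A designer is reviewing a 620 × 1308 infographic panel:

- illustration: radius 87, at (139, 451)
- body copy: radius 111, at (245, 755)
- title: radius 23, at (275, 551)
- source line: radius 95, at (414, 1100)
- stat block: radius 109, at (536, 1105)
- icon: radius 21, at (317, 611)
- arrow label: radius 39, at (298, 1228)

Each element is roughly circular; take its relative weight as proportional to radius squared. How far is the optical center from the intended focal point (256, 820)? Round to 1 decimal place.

≈ 108.4

Weights ∝ r²: illustration 87² = 7569, body copy 111² = 12321, title 23² = 529, source line 95² = 9025, stat block 109² = 11881, icon 21² = 441, arrow label 39² = 1521; Σw = 43287.
Σw·x = 14913832; x̄ = 14913832/43287 ≈ 344.53.
y: moment 38200697 / weight 43287 ≈ 882.50
Offset from (256, 820): Δx ≈ 88.53, Δy ≈ 62.50; distance = √(Δx² + Δy²) ≈ 108.37.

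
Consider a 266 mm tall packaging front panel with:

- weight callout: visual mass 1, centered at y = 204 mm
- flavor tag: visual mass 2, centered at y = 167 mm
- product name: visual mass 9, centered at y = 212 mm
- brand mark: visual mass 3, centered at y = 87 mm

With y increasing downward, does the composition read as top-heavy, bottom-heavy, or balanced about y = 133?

bottom-heavy

Weights sum to 1 + 2 + 9 + 3 = 15.
y-moment: 1·204 + 2·167 + 9·212 + 3·87 = 2707; centroid 2707/15 ≈ 180.47.
180.5 lies below (larger y than) the midline 133, so the layout is bottom-heavy.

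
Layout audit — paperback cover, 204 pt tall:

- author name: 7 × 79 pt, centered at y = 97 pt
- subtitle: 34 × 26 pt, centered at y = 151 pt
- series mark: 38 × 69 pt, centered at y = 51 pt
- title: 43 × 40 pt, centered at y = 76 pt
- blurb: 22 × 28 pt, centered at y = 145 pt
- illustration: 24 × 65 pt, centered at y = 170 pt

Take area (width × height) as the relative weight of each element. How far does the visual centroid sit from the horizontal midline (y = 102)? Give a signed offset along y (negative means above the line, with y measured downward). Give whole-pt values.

≈ -1 pt

Taking area as weight: author name 7·79 = 553, subtitle 34·26 = 884, series mark 38·69 = 2622, title 43·40 = 1720, blurb 22·28 = 616, illustration 24·65 = 1560. Sum 7955.
y: (553·97 + 884·151 + 2622·51 + 1720·76 + 616·145 + 1560·170) / 7955 = 806087 / 7955 ≈ 101.33
Offset from y = 102: 101.33 − 102 ≈ -0.67.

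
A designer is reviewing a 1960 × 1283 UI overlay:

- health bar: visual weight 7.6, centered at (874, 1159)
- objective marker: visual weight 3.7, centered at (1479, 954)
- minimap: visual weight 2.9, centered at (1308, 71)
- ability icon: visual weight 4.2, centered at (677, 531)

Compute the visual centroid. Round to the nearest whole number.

(1019, 803)

Total weight = 7.6 + 3.7 + 2.9 + 4.2 = 18.4.
Σw·x = 7.6·874 + 3.7·1479 + 2.9·1308 + 4.2·677 = 18751.3, so x̄ = 18751.3/18.4 ≈ 1019.09.
Σw·y = 7.6·1159 + 3.7·954 + 2.9·71 + 4.2·531 = 14774.3, so ȳ = 14774.3/18.4 ≈ 802.95.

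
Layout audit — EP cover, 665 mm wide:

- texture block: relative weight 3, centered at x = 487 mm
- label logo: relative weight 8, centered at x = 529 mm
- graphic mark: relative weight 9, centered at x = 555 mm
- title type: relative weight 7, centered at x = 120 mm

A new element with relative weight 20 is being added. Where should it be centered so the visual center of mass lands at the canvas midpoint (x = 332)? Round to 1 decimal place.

With the new element, Σw becomes 3 + 8 + 9 + 7 + 20 = 47.
x: need Σw·x = 47·332 = 15604. Existing = 3·487 + 8·529 + 9·555 + 7·120 = 11528. Remainder 4076 / 20 ≈ 203.80.

x ≈ 203.8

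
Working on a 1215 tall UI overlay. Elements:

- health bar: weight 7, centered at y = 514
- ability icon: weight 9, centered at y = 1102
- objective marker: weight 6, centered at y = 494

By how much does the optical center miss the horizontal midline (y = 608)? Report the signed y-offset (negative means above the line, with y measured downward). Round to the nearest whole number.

≈ 141

Total weight = 7 + 9 + 6 = 22.
y-moment: 7·514 + 9·1102 + 6·494 = 16480; centroid 16480/22 ≈ 749.09.
Difference: 749.09 − 608 ≈ 141.09.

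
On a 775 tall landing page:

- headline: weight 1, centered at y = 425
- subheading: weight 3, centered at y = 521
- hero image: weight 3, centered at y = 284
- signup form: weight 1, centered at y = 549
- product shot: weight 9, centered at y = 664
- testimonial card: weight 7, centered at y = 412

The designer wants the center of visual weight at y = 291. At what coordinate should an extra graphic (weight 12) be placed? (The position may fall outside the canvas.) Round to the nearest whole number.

With the extra graphic, Σw becomes 1 + 3 + 3 + 1 + 9 + 7 + 12 = 36.
y: target moment 36×291 = 10476; current 1·425 + 3·521 + 3·284 + 1·549 + 9·664 + 7·412 = 12249; the extra graphic supplies -1773, so y = -1773/12 ≈ -147.75.

y ≈ -148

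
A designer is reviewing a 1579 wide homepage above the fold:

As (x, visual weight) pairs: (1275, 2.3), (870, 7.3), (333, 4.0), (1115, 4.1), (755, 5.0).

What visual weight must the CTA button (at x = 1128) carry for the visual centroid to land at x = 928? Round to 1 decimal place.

w ≈ 10.5

Fixed elements: Σw = 2.3 + 7.3 + 4.0 + 4.1 + 5.0 = 22.7, Σw·x = 2.3·1275 + 7.3·870 + 4.0·333 + 4.1·1115 + 5.0·755 = 18962.0.
Set Σw·x/Σw = 928: (18962.0 + 1128w) = 928·(22.7 + w).
Solving: w = (928·22.7 − 18962.0) / (1128 − 928) = 2103.6 / 200 ≈ 10.52.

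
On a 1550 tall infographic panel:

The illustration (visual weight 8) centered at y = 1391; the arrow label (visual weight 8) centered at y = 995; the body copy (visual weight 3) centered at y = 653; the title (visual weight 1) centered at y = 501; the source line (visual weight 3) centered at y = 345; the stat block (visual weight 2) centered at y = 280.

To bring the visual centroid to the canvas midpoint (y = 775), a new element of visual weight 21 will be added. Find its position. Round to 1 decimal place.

After adding the new element, total weight = 8 + 8 + 3 + 1 + 3 + 2 + 21 = 46.
Along y: (23143 + 21·y) / 46 = 775 (existing moment 8·1391 + 8·995 + 3·653 + 1·501 + 3·345 + 2·280 = 23143) ⇒ y = (35650 − 23143) / 21 ≈ 595.57.

y ≈ 595.6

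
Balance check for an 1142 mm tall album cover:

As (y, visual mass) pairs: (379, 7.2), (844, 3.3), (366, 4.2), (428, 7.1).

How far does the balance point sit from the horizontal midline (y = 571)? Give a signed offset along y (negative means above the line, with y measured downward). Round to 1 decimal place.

≈ -108.2 mm

Weights sum to 7.2 + 3.3 + 4.2 + 7.1 = 21.8.
Σw·y = 7.2·379 + 3.3·844 + 4.2·366 + 7.1·428 = 10090.0, so ȳ = 10090.0/21.8 ≈ 462.84.
Offset from y = 571: 462.84 − 571 ≈ -108.16.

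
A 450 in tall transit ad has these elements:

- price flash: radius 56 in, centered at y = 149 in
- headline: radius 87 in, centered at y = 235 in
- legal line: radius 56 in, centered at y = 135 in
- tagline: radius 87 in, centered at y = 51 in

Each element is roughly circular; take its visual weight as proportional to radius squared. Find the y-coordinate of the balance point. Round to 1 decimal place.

r² weights: price flash 56² = 3136, headline 87² = 7569, legal line 56² = 3136, tagline 87² = 7569. Total = 21410.
y-moment: 3136·149 + 7569·235 + 3136·135 + 7569·51 = 3055358; centroid 3055358/21410 ≈ 142.71.

y ≈ 142.7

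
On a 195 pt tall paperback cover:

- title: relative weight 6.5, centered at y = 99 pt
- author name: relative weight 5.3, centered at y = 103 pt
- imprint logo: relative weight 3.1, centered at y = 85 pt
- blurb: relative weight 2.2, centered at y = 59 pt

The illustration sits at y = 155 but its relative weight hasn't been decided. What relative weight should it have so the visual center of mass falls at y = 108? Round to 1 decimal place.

w ≈ 5.6

Existing Σw = 17.1 (6.5 + 5.3 + 3.1 + 2.2); existing moment 6.5·99 + 5.3·103 + 3.1·85 + 2.2·59 = 1582.7.
Balance at y = 108 requires (1582.7 + w·155) / (17.1 + w) = 108.
Solving: w = (108·17.1 − 1582.7) / (155 − 108) = 264.1 / 47 ≈ 5.62.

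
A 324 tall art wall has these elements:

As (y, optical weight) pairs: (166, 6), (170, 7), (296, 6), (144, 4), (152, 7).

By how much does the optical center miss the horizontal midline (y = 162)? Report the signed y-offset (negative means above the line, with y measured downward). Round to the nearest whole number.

≈ 25

Σw = 6 + 7 + 6 + 4 + 7 = 30.
Σw·y = 6·166 + 7·170 + 6·296 + 4·144 + 7·152 = 5602, so ȳ = 5602/30 ≈ 186.73.
Against y = 162, that's 186.73 − 162 = 24.73.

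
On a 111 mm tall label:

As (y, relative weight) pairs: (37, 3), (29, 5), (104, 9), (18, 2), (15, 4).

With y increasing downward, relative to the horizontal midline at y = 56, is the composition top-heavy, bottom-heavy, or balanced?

Total weight = 3 + 5 + 9 + 2 + 4 = 23.
y: (3·37 + 5·29 + 9·104 + 2·18 + 4·15) / 23 = 1288 / 23 ≈ 56.00
The centroid 56.00 matches the midline at 56, so the layout is balanced.

balanced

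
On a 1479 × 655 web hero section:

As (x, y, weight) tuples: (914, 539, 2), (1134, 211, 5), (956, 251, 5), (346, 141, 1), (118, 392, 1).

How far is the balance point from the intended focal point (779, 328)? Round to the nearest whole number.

Weights sum to 2 + 5 + 5 + 1 + 1 = 14.
Σw·x = 2·914 + 5·1134 + 5·956 + 1·346 + 1·118 = 12742, so x̄ = 12742/14 ≈ 910.14.
Σw·y = 2·539 + 5·211 + 5·251 + 1·141 + 1·392 = 3921, so ȳ = 3921/14 ≈ 280.07.
Offset from (779, 328): Δx ≈ 131.14, Δy ≈ -47.93; distance = √(Δx² + Δy²) ≈ 139.63.

≈ 140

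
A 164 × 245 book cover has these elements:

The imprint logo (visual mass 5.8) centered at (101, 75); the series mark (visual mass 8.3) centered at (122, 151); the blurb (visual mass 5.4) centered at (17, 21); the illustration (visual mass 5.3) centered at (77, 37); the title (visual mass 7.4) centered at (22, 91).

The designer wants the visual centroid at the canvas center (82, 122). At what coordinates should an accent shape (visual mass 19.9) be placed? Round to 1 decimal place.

After adding the accent shape, total weight = 5.8 + 8.3 + 5.4 + 5.3 + 7.4 + 19.9 = 52.1.
Along x: (2261.1 + 19.9·x) / 52.1 = 82 (existing moment 5.8·101 + 8.3·122 + 5.4·17 + 5.3·77 + 7.4·22 = 2261.1) ⇒ x = (4272.2 − 2261.1) / 19.9 ≈ 101.06.
Along y: (2671.2 + 19.9·y) / 52.1 = 122 (existing moment 5.8·75 + 8.3·151 + 5.4·21 + 5.3·37 + 7.4·91 = 2671.2) ⇒ y = (6356.2 − 2671.2) / 19.9 ≈ 185.18.

(101.1, 185.2)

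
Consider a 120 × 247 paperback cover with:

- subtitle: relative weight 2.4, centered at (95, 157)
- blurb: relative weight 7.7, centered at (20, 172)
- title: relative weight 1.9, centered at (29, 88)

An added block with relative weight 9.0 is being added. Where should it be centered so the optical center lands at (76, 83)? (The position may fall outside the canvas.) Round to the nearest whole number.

(129, -14)

With the added block, Σw becomes 2.4 + 7.7 + 1.9 + 9.0 = 21.0.
x: target moment 21.0×76 = 1596.0; current 2.4·95 + 7.7·20 + 1.9·29 = 437.1; the added block supplies 1158.9, so x = 1158.9/9.0 ≈ 128.77.
y: target moment 21.0×83 = 1743.0; current 2.4·157 + 7.7·172 + 1.9·88 = 1868.4; the added block supplies -125.4, so y = -125.4/9.0 ≈ -13.93.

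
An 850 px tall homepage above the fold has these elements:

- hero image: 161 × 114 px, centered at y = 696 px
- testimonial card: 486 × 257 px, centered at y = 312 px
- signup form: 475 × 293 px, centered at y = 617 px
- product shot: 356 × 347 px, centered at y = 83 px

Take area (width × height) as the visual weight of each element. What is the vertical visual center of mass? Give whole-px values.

Taking area as weight: hero image 161·114 = 18354, testimonial card 486·257 = 124902, signup form 475·293 = 139175, product shot 356·347 = 123532. Sum 405963.
Σw·y = 18354·696 + 124902·312 + 139175·617 + 123532·83 = 147867939, so ȳ = 147867939/405963 ≈ 364.24.

y ≈ 364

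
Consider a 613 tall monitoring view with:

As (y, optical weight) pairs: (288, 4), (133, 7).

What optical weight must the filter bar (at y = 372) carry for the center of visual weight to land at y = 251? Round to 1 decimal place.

w ≈ 5.6

Existing Σw = 11 (4 + 7); existing moment 4·288 + 7·133 = 2083.
Balance at y = 251 requires (2083 + w·372) / (11 + w) = 251.
Rearranging, w·(372 − 251) = 251·11 − 2083 = 678, so w ≈ 678/121 = 5.60.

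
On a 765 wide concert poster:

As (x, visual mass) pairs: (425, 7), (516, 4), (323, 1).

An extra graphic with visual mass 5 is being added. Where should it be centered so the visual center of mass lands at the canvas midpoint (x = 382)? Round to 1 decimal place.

x ≈ 226.4

With the extra graphic, Σw becomes 7 + 4 + 1 + 5 = 17.
x: need Σw·x = 17·382 = 6494. Existing = 7·425 + 4·516 + 1·323 = 5362. Remainder 1132 / 5 ≈ 226.40.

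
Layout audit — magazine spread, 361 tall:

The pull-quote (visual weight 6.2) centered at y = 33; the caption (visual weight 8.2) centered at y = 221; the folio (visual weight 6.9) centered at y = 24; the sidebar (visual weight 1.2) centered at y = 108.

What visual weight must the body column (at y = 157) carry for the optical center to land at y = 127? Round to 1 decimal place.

w ≈ 18.2

Existing Σw = 22.5 (6.2 + 8.2 + 6.9 + 1.2); existing moment 6.2·33 + 8.2·221 + 6.9·24 + 1.2·108 = 2312.0.
Set Σw·y/Σw = 127: (2312.0 + 157w) = 127·(22.5 + w).
So w = (127·22.5 − 2312.0)/(157 − 127) = 545.5/30 ≈ 18.18.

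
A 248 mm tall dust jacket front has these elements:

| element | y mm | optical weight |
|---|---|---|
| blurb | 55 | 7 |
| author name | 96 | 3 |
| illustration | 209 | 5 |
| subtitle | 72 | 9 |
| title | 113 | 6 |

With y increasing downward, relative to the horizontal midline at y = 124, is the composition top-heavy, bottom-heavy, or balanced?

Total weight = 7 + 3 + 5 + 9 + 6 = 30.
y: (7·55 + 3·96 + 5·209 + 9·72 + 6·113) / 30 = 3044 / 30 ≈ 101.47
101.5 lies above (smaller y than) the midline 124, so the layout is top-heavy.

top-heavy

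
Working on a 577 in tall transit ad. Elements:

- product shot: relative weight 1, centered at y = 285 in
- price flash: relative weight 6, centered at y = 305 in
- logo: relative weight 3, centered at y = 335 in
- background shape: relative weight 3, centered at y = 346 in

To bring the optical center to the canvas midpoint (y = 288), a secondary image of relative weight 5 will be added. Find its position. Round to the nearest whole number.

y ≈ 205

New total weight: (1 + 6 + 3 + 3) + 5 = 18.
y: target moment 18×288 = 5184; current 1·285 + 6·305 + 3·335 + 3·346 = 4158; the secondary image supplies 1026, so y = 1026/5 ≈ 205.20.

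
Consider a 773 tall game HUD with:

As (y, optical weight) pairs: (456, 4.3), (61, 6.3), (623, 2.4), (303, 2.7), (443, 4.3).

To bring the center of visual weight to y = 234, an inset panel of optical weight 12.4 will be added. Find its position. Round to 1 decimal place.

y ≈ 82.1

With the inset panel, Σw becomes 4.3 + 6.3 + 2.4 + 2.7 + 4.3 + 12.4 = 32.4.
y: need Σw·y = 32.4·234 = 7581.6. Existing = 4.3·456 + 6.3·61 + 2.4·623 + 2.7·303 + 4.3·443 = 6563.3. Remainder 1018.3 / 12.4 ≈ 82.12.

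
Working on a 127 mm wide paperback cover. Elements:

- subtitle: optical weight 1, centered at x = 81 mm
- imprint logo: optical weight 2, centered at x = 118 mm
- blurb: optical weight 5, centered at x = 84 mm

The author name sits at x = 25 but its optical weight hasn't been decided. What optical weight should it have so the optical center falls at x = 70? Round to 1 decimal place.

w ≈ 3.9

Existing Σw = 8 (1 + 2 + 5); existing moment 1·81 + 2·118 + 5·84 = 737.
Balance at x = 70 requires (737 + w·25) / (8 + w) = 70.
Rearranging, w·(25 − 70) = 70·8 − 737 = -177, so w ≈ -177/-45 = 3.93.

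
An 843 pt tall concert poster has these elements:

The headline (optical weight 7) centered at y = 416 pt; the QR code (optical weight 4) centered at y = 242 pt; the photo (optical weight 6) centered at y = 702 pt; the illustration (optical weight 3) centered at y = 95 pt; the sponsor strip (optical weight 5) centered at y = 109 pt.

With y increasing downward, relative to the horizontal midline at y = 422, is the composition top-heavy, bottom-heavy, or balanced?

Weights sum to 7 + 4 + 6 + 3 + 5 = 25.
Σw·y = 7·416 + 4·242 + 6·702 + 3·95 + 5·109 = 8922, so ȳ = 8922/25 ≈ 356.88.
356.9 vs midline 422 → top-heavy.

top-heavy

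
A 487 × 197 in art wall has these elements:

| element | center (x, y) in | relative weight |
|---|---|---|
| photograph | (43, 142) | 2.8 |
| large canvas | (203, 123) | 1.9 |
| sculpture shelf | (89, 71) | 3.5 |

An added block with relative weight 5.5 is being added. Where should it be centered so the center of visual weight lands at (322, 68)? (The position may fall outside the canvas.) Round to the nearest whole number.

(653, 9)

New total weight: (2.8 + 1.9 + 3.5) + 5.5 = 13.7.
x: need Σw·x = 13.7·322 = 4411.4. Existing = 2.8·43 + 1.9·203 + 3.5·89 = 817.6. Remainder 3593.8 / 5.5 ≈ 653.42.
y: need Σw·y = 13.7·68 = 931.6. Existing = 2.8·142 + 1.9·123 + 3.5·71 = 879.8. Remainder 51.8 / 5.5 ≈ 9.42.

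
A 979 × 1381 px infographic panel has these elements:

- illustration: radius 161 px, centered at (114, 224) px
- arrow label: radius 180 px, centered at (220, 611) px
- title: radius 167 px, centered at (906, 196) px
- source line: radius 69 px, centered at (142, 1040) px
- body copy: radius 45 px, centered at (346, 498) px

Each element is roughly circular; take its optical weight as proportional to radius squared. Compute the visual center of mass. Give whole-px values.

r² weights: illustration 161² = 25921, arrow label 180² = 32400, title 167² = 27889, source line 69² = 4761, body copy 45² = 2025. Total = 92996.
x: (25921·114 + 32400·220 + 27889·906 + 4761·142 + 2025·346) / 92996 = 36727140 / 92996 ≈ 394.93
y: (25921·224 + 32400·611 + 27889·196 + 4761·1040 + 2025·498) / 92996 = 37028838 / 92996 ≈ 398.18

(395, 398)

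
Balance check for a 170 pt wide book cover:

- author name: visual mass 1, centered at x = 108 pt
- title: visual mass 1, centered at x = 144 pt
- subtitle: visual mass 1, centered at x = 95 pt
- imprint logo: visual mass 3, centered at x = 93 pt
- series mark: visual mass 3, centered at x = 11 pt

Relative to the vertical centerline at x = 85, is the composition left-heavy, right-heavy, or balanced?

left-heavy

Weights sum to 1 + 1 + 1 + 3 + 3 = 9.
x: (1·108 + 1·144 + 1·95 + 3·93 + 3·11) / 9 = 659 / 9 ≈ 73.22
73.2 lies left of the midline 85, so the layout is left-heavy.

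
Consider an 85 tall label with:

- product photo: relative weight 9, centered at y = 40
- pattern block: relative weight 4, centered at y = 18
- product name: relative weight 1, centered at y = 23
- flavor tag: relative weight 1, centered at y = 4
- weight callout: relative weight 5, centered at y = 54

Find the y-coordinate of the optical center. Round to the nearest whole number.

y ≈ 36

Weights sum to 9 + 4 + 1 + 1 + 5 = 20.
y: (9·40 + 4·18 + 1·23 + 1·4 + 5·54) / 20 = 729 / 20 ≈ 36.45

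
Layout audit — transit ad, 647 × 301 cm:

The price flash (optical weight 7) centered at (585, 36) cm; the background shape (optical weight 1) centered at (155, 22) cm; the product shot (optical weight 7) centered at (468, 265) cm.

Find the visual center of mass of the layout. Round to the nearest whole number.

(502, 142)

Σw = 7 + 1 + 7 = 15.
x-moment: 7·585 + 1·155 + 7·468 = 7526; centroid 7526/15 ≈ 501.73.
y-moment: 7·36 + 1·22 + 7·265 = 2129; centroid 2129/15 ≈ 141.93.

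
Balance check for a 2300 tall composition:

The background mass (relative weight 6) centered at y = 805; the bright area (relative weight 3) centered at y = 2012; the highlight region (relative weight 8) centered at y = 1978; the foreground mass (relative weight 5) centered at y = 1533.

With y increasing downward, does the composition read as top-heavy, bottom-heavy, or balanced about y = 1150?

Total weight = 6 + 3 + 8 + 5 = 22.
y: (6·805 + 3·2012 + 8·1978 + 5·1533) / 22 = 34355 / 22 ≈ 1561.59
Since 1561.6 is below (larger y than) 1150, the composition reads bottom-heavy.

bottom-heavy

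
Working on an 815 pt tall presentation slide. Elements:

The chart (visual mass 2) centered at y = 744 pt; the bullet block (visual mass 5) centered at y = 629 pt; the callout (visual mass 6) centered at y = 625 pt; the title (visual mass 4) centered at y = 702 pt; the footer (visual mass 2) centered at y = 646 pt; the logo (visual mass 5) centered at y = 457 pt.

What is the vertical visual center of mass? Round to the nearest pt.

Total weight = 2 + 5 + 6 + 4 + 2 + 5 = 24.
y: (2·744 + 5·629 + 6·625 + 4·702 + 2·646 + 5·457) / 24 = 14768 / 24 ≈ 615.33

y ≈ 615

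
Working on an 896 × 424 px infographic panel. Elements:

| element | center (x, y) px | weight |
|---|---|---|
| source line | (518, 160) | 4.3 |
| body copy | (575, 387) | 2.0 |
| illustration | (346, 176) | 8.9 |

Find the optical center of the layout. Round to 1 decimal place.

Weights sum to 4.3 + 2.0 + 8.9 = 15.2.
Σw·x = 4.3·518 + 2.0·575 + 8.9·346 = 6456.8, so x̄ = 6456.8/15.2 ≈ 424.79.
Σw·y = 4.3·160 + 2.0·387 + 8.9·176 = 3028.4, so ȳ = 3028.4/15.2 ≈ 199.24.

(424.8, 199.2)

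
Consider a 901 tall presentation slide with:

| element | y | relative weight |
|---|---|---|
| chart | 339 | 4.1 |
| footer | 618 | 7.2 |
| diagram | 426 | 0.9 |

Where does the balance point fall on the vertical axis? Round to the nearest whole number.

Total weight = 4.1 + 7.2 + 0.9 = 12.2.
y: (4.1·339 + 7.2·618 + 0.9·426) / 12.2 = 6222.9 / 12.2 ≈ 510.07

y ≈ 510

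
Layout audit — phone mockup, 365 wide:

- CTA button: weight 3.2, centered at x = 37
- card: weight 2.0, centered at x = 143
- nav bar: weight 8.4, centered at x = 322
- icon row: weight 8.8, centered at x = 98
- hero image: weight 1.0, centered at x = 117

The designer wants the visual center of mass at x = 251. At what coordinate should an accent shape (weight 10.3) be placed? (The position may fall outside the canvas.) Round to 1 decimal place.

x ≈ 424.3

With the accent shape, Σw becomes 3.2 + 2.0 + 8.4 + 8.8 + 1.0 + 10.3 = 33.7.
x: target moment 33.7×251 = 8458.7; current 3.2·37 + 2.0·143 + 8.4·322 + 8.8·98 + 1.0·117 = 4088.6; the accent shape supplies 4370.1, so x = 4370.1/10.3 ≈ 424.28.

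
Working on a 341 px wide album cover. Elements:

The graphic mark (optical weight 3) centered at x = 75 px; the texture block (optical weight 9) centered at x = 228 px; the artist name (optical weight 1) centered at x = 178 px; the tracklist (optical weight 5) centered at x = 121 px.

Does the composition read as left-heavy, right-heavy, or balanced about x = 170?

Weights sum to 3 + 9 + 1 + 5 = 18.
x-moment: 3·75 + 9·228 + 1·178 + 5·121 = 3060; centroid 3060/18 ≈ 170.00.
The centroid 170.00 matches the midline at 170, so the layout is balanced.

balanced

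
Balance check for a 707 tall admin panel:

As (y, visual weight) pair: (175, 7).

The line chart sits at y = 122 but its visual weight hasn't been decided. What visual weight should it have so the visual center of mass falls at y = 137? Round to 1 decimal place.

Known: weight 7 with moment 7·175 = 1225.
For the centroid to hit 137: (1225 + w·122) / (7 + w) = 137.
So w = (137·7 − 1225)/(122 − 137) = -266/-15 ≈ 17.73.

w ≈ 17.7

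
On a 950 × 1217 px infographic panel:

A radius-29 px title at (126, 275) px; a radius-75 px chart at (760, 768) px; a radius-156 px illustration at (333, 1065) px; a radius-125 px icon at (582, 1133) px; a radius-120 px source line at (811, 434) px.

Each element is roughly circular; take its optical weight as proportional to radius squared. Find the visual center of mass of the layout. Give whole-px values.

Weights ∝ r²: title 29² = 841, chart 75² = 5625, illustration 156² = 24336, icon 125² = 15625, source line 120² = 14400; Σw = 60827.
x: (841·126 + 5625·760 + 24336·333 + 15625·582 + 14400·811) / 60827 = 33257004 / 60827 ≈ 546.75
y: (841·275 + 5625·768 + 24336·1065 + 15625·1133 + 14400·434) / 60827 = 54421840 / 60827 ≈ 894.70

(547, 895)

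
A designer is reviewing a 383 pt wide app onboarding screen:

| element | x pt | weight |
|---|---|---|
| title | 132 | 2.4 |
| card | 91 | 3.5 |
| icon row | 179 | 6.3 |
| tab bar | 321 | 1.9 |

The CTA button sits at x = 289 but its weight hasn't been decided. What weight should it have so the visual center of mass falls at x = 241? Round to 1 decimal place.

Fixed elements: Σw = 2.4 + 3.5 + 6.3 + 1.9 = 14.1, Σw·x = 2.4·132 + 3.5·91 + 6.3·179 + 1.9·321 = 2372.9.
For the centroid to hit 241: (2372.9 + w·289) / (14.1 + w) = 241.
Rearranging, w·(289 − 241) = 241·14.1 − 2372.9 = 1025.2, so w ≈ 1025.2/48 = 21.36.

w ≈ 21.4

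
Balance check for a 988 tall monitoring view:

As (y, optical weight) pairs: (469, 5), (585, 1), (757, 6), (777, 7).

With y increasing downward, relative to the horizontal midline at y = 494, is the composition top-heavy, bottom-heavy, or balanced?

bottom-heavy

Total weight = 5 + 1 + 6 + 7 = 19.
Σw·y = 5·469 + 1·585 + 6·757 + 7·777 = 12911, so ȳ = 12911/19 ≈ 679.53.
679.5 lies below (larger y than) the midline 494, so the layout is bottom-heavy.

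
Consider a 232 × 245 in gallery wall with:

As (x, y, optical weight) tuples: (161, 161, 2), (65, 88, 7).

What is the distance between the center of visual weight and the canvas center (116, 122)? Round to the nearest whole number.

≈ 35 in

Weights sum to 2 + 7 = 9.
x: (2·161 + 7·65) / 9 = 777 / 9 ≈ 86.33
y: (2·161 + 7·88) / 9 = 938 / 9 ≈ 104.22
Relative to (116, 122): Δ = (-29.67, -17.78); |Δ| = √(-29.67² + -17.78²) ≈ 34.59.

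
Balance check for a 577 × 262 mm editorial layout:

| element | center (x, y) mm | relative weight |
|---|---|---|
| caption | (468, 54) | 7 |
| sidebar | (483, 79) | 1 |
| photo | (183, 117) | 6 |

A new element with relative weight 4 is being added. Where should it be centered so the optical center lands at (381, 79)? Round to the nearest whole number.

(500, 66)

After adding the new element, total weight = 7 + 1 + 6 + 4 = 18.
x: target moment 18×381 = 6858; current 7·468 + 1·483 + 6·183 = 4857; the new element supplies 2001, so x = 2001/4 ≈ 500.25.
y: target moment 18×79 = 1422; current 7·54 + 1·79 + 6·117 = 1159; the new element supplies 263, so y = 263/4 ≈ 65.75.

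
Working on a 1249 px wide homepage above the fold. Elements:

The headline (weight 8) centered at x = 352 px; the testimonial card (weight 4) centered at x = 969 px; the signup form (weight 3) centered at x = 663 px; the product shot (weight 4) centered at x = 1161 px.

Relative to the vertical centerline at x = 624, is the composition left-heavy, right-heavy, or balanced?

Total weight = 8 + 4 + 3 + 4 = 19.
Σw·x = 8·352 + 4·969 + 3·663 + 4·1161 = 13325, so x̄ = 13325/19 ≈ 701.32.
701.3 lies right of the midline 624, so the layout is right-heavy.

right-heavy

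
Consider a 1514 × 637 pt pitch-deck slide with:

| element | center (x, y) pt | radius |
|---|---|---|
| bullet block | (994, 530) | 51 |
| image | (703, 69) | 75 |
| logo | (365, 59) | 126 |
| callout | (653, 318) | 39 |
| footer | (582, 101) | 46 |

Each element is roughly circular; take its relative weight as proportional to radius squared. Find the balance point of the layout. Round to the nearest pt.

Weights ∝ r²: bullet block 51² = 2601, image 75² = 5625, logo 126² = 15876, callout 39² = 1521, footer 46² = 2116; Σw = 27739.
Σw·x = 2601·994 + 5625·703 + 15876·365 + 1521·653 + 2116·582 = 14559234, so x̄ = 14559234/27739 ≈ 524.87.
Σw·y = 2601·530 + 5625·69 + 15876·59 + 1521·318 + 2116·101 = 3400733, so ȳ = 3400733/27739 ≈ 122.60.

(525, 123)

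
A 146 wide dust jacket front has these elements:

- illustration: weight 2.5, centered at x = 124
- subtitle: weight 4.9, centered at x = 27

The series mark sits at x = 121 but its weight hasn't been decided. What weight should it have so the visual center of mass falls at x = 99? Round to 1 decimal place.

w ≈ 13.2

Existing Σw = 7.4 (2.5 + 4.9); existing moment 2.5·124 + 4.9·27 = 442.3.
Balance at x = 99 requires (442.3 + w·121) / (7.4 + w) = 99.
So w = (99·7.4 − 442.3)/(121 − 99) = 290.3/22 ≈ 13.20.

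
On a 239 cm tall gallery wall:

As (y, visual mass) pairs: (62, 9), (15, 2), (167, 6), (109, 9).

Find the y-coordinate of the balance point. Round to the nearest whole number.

y ≈ 99

Weights sum to 9 + 2 + 6 + 9 = 26.
Σw·y = 9·62 + 2·15 + 6·167 + 9·109 = 2571, so ȳ = 2571/26 ≈ 98.88.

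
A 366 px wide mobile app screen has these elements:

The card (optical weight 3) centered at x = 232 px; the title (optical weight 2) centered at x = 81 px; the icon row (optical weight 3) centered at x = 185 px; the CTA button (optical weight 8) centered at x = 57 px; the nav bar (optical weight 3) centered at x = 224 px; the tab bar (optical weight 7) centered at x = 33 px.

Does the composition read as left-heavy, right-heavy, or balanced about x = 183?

left-heavy

Σw = 3 + 2 + 3 + 8 + 3 + 7 = 26.
x: moment 2772 / weight 26 ≈ 106.62
Since 106.6 is left of 183, the composition reads left-heavy.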